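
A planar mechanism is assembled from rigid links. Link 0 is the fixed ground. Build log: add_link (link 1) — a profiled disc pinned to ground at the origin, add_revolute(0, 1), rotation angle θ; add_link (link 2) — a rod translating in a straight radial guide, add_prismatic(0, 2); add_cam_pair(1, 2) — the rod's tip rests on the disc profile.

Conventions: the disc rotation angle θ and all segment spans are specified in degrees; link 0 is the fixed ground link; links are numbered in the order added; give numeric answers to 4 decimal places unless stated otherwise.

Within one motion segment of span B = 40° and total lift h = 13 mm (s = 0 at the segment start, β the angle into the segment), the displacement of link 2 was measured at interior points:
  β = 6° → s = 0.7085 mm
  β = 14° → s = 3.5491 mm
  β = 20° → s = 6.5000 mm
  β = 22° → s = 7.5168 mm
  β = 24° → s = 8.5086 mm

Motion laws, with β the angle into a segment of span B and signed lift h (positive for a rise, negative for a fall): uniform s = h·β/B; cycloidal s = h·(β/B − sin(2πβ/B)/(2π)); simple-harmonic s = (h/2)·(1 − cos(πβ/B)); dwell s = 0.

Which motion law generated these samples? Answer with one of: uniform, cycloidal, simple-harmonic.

candidates at β/B = r: uniform s = h·r (linear in β); cycloidal s = h·(r − sin(2πr)/(2π)); simple-harmonic s = (h/2)(1 − cos(πr))
β=6°: printed 0.7085 | uniform 1.9500, cycloidal 0.2761, simple-harmonic 0.7085
β=14°: printed 3.5491 | uniform 4.5500, cycloidal 2.8761, simple-harmonic 3.5491
β=20°: printed 6.5000 | uniform 6.5000, cycloidal 6.5000, simple-harmonic 6.5000
β=22°: printed 7.5168 | uniform 7.1500, cycloidal 7.7894, simple-harmonic 7.5168
β=24°: printed 8.5086 | uniform 7.8000, cycloidal 9.0161, simple-harmonic 8.5086
only one law matches every sample → simple-harmonic

simple-harmonic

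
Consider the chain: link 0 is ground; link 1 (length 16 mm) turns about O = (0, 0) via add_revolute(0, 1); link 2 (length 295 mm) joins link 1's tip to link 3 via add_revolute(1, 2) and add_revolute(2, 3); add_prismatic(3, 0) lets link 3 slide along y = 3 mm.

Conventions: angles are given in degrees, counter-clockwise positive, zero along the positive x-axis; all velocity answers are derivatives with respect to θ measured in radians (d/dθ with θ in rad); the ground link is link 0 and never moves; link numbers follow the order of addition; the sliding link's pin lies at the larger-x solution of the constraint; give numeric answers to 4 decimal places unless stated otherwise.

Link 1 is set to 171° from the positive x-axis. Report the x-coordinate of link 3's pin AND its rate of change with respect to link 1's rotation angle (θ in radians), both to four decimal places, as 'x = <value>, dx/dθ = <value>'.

geometry: r = 16 mm, L = 295 mm, e = 3 mm
crank pin P = (r cos θ, r sin θ) = (-15.803013, 2.502951)
h = r sin θ − e = 2.502951 − 3 = -0.497049
x = r cos θ + √(L² − h²) = -15.803013 + 294.999581 = 279.196568
dx/dθ = −r sin θ − h·r cos θ/√(L² − h²) (θ in radians; h = -0.497049) = -2.529578

x = 279.1966, dx/dθ = -2.5296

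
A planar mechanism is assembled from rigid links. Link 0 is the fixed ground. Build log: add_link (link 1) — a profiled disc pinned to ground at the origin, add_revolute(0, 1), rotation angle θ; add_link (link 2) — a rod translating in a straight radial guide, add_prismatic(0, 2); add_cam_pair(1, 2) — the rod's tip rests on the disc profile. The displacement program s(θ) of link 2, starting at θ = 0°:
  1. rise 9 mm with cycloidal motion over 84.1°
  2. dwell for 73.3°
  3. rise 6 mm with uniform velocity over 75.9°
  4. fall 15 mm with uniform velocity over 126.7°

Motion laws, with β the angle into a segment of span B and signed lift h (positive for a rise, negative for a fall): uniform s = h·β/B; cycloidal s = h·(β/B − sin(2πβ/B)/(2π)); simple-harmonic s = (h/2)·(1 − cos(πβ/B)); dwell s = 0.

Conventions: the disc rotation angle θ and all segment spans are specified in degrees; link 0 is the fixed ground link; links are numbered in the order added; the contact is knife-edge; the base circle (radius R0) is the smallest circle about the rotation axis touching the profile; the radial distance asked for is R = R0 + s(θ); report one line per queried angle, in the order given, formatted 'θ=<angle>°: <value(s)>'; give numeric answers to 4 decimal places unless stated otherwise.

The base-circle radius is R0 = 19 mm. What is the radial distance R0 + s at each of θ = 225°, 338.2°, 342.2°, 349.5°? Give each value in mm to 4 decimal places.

seg 1 [0°–84.1°] cycloidal, h=9: full span → s += 9 → s = 9.0000
seg 2 [84.1°–157.4°] dwell: s stays 9.0000
seg 3 [157.4°–233.3°] uniform, h=6: θ=225° here. β=67.6, B=75.9. 6·67.6/75.9 = 5.3439 → s = 14.3439
seg 3 [157.4°–233.3°] uniform, h=6: full span → s += 6 → s = 15.0000
seg 4 [233.3°–360°] uniform, h=-15: θ=338.2° here. β=104.9, B=126.7. -15·104.9/126.7 = -12.4191 → s = 2.5809
seg 4 [233.3°–360°] uniform, h=-15: θ=342.2° here. β=108.9, B=126.7. -15·108.9/126.7 = -12.8927 → s = 2.1073
seg 4 [233.3°–360°] uniform, h=-15: θ=349.5° here. β=116.2, B=126.7. -15·116.2/126.7 = -13.7569 → s = 1.2431
θ=225°: R = R0 + s = 19 + 14.3439 = 33.3439
θ=338.2°: R = R0 + s = 19 + 2.5809 = 21.5809
θ=342.2°: R = R0 + s = 19 + 2.1073 = 21.1073
θ=349.5°: R = R0 + s = 19 + 1.2431 = 20.2431

θ=225°: 33.3439
θ=338.2°: 21.5809
θ=342.2°: 21.1073
θ=349.5°: 20.2431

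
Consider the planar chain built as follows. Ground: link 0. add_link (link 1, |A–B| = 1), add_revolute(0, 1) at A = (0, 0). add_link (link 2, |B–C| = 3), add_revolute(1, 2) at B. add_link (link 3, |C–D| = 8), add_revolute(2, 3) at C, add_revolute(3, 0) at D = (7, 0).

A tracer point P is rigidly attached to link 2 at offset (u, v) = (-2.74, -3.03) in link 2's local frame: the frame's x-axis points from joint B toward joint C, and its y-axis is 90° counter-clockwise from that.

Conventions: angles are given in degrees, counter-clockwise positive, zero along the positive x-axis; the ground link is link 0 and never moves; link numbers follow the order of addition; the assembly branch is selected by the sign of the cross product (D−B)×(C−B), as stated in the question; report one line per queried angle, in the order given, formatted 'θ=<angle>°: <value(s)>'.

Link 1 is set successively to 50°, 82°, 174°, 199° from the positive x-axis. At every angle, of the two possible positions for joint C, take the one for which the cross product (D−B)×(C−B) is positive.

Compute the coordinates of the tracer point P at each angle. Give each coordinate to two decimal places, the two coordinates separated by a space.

A=(0,0), D=(7.00,0)
θ=50°: B = A + 1.00·(cos50°, sin50°) = (0.6428, 0.7660)
θ=50°: |BD| = 6.4032
θ=50°: circle(B,3.00) ∩ circle(D,8.00): a=-1.0931, h=2.7938
θ=50°:   candidates: C₊=(-0.1083,3.6705) cross=17.889; C₋=(-0.7767,-1.8769) cross=-17.889
θ=50°:   branch + wants cross > 0 → take C=(-0.1083,3.6705) (cross=17.889)
θ=50°: ex = (C−B)/|BC| = (-0.2503,0.9682); ey = (-0.9682,-0.2503)
θ=50°: P = B + -2.74·ex + -3.03·ey = (4.2623,-1.1281)
θ=82°: B = A + 1.00·(cos82°, sin82°) = (0.1392, 0.9903)
θ=82°: |BD| = 6.9319
θ=82°: circle(B,3.00) ∩ circle(D,8.00): a=-0.5012, h=2.9578
θ=82°:   candidates: C₊=(0.0657,3.9894) cross=20.504; C₋=(-0.7794,-1.8656) cross=-20.504
θ=82°:   branch + wants cross > 0 → take C=(0.0657,3.9894) (cross=20.504)
θ=82°: ex = (C−B)/|BC| = (-0.0245,0.9997); ey = (-0.9997,-0.0245)
θ=82°: P = B + -2.74·ex + -3.03·ey = (3.2354,-1.6747)
θ=174°: B = A + 1.00·(cos174°, sin174°) = (-0.9945, 0.1045)
θ=174°: |BD| = 7.9952
θ=174°: circle(B,3.00) ∩ circle(D,8.00): a=0.5580, h=2.9476
θ=174°:   candidates: C₊=(-0.3980,3.0446) cross=23.567; C₋=(-0.4751,-2.8502) cross=-23.567
θ=174°:   branch + wants cross > 0 → take C=(-0.3980,3.0446) (cross=23.567)
θ=174°: ex = (C−B)/|BC| = (0.1988,0.9800); ey = (-0.9800,0.1988)
θ=174°: P = B + -2.74·ex + -3.03·ey = (1.4301,-3.1833)
θ=199°: B = A + 1.00·(cos199°, sin199°) = (-0.9455, -0.3256)
θ=199°: |BD| = 7.9522
θ=199°: circle(B,3.00) ∩ circle(D,8.00): a=0.5179, h=2.9550
θ=199°:   candidates: C₊=(-0.5490,2.6481) cross=23.498; C₋=(-0.3071,-3.2568) cross=-23.498
θ=199°:   branch + wants cross > 0 → take C=(-0.5490,2.6481) (cross=23.498)
θ=199°: ex = (C−B)/|BC| = (0.1322,0.9912); ey = (-0.9912,0.1322)
θ=199°: P = B + -2.74·ex + -3.03·ey = (1.6958,-3.4420)

θ=50°: 4.26 -1.13
θ=82°: 3.24 -1.67
θ=174°: 1.43 -3.18
θ=199°: 1.70 -3.44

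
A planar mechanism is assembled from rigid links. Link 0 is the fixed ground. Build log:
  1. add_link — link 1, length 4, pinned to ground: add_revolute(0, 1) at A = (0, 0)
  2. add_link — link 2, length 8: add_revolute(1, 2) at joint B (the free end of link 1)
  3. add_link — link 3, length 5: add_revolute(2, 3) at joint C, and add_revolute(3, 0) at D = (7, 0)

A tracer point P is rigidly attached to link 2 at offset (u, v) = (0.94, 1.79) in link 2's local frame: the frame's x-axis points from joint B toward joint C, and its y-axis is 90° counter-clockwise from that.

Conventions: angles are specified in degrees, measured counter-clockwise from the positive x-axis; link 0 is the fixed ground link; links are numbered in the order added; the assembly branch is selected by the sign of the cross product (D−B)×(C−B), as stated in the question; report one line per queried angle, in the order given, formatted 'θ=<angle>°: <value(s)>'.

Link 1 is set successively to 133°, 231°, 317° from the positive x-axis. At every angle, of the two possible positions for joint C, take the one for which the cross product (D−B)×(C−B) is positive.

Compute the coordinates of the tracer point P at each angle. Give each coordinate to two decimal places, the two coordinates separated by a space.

A=(0,0), D=(7.00,0)
θ=133°: B = A + 4.00·(cos133°, sin133°) = (-2.7280, 2.9254)
θ=133°: |BD| = 10.1583
θ=133°: circle(B,8.00) ∩ circle(D,5.00): a=6.9988, h=3.8752
θ=133°:   candidates: C₊=(5.0903,4.6209) cross=39.366; C₋=(2.8583,-2.8011) cross=-39.366
θ=133°:   branch + wants cross > 0 → take C=(5.0903,4.6209) (cross=39.366)
θ=133°: ex = (C−B)/|BC| = (0.9773,0.2119); ey = (-0.2119,0.9773)
θ=133°: P = B + 0.94·ex + 1.79·ey = (-2.1887,4.8740)
θ=231°: B = A + 4.00·(cos231°, sin231°) = (-2.5173, -3.1086)
θ=231°: |BD| = 10.0121
θ=231°: circle(B,8.00) ∩ circle(D,5.00): a=6.9537, h=3.9555
θ=231°:   candidates: C₊=(2.8646,2.8105) cross=39.603; C₋=(5.3209,-4.7096) cross=-39.603
θ=231°:   branch + wants cross > 0 → take C=(2.8646,2.8105) (cross=39.603)
θ=231°: ex = (C−B)/|BC| = (0.6727,0.7399); ey = (-0.7399,0.6727)
θ=231°: P = B + 0.94·ex + 1.79·ey = (-3.2093,-1.2089)
θ=317°: B = A + 4.00·(cos317°, sin317°) = (2.9254, -2.7280)
θ=317°: |BD| = 4.9035
θ=317°: circle(B,8.00) ∩ circle(D,5.00): a=6.4285, h=4.7618
θ=317°:   candidates: C₊=(5.6181,4.8052) cross=23.349; C₋=(10.9164,-3.1084) cross=-23.349
θ=317°:   branch + wants cross > 0 → take C=(5.6181,4.8052) (cross=23.349)
θ=317°: ex = (C−B)/|BC| = (0.3366,0.9417); ey = (-0.9417,0.3366)
θ=317°: P = B + 0.94·ex + 1.79·ey = (1.5562,-1.2404)

θ=133°: -2.19 4.87
θ=231°: -3.21 -1.21
θ=317°: 1.56 -1.24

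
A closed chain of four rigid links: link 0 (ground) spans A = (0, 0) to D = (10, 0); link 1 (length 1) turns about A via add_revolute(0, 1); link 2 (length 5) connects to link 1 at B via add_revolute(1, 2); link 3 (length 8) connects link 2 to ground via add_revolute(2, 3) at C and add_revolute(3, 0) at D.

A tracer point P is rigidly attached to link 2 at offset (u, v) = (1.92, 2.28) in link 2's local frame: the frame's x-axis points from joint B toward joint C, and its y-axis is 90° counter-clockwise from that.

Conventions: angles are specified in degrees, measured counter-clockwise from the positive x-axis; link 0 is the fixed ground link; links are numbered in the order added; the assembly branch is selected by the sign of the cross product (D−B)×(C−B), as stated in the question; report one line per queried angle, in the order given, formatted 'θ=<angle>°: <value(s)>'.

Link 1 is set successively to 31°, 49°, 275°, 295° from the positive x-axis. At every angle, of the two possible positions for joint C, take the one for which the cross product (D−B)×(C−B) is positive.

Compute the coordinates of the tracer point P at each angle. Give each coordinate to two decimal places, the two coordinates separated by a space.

A=(0,0), D=(10.00,0)
θ=31°: B = A + 1.00·(cos31°, sin31°) = (0.8572, 0.5150)
θ=31°: |BD| = 9.1573
θ=31°: circle(B,5.00) ∩ circle(D,8.00): a=2.4492, h=4.3590
θ=31°:   candidates: C₊=(3.5477,4.7294) cross=39.917; C₋=(3.0573,-3.9749) cross=-39.917
θ=31°:   branch + wants cross > 0 → take C=(3.5477,4.7294) (cross=39.917)
θ=31°: ex = (C−B)/|BC| = (0.5381,0.8429); ey = (-0.8429,0.5381)
θ=31°: P = B + 1.92·ex + 2.28·ey = (-0.0314,3.3602)
θ=49°: B = A + 1.00·(cos49°, sin49°) = (0.6561, 0.7547)
θ=49°: |BD| = 9.3744
θ=49°: circle(B,5.00) ∩ circle(D,8.00): a=2.6070, h=4.2665
θ=49°:   candidates: C₊=(3.5981,4.7975) cross=39.996; C₋=(2.9112,-3.7079) cross=-39.996
θ=49°:   branch + wants cross > 0 → take C=(3.5981,4.7975) (cross=39.996)
θ=49°: ex = (C−B)/|BC| = (0.5884,0.8086); ey = (-0.8086,0.5884)
θ=49°: P = B + 1.92·ex + 2.28·ey = (-0.0577,3.6487)
θ=275°: B = A + 1.00·(cos275°, sin275°) = (0.0872, -0.9962)
θ=275°: |BD| = 9.9628
θ=275°: circle(B,5.00) ∩ circle(D,8.00): a=3.0241, h=3.9818
θ=275°:   candidates: C₊=(2.6980,3.2680) cross=39.670; C₋=(3.4942,-4.6557) cross=-39.670
θ=275°:   branch + wants cross > 0 → take C=(2.6980,3.2680) (cross=39.670)
θ=275°: ex = (C−B)/|BC| = (0.5222,0.8528); ey = (-0.8528,0.5222)
θ=275°: P = B + 1.92·ex + 2.28·ey = (-0.8548,1.8318)
θ=295°: B = A + 1.00·(cos295°, sin295°) = (0.4226, -0.9063)
θ=295°: |BD| = 9.6202
θ=295°: circle(B,5.00) ∩ circle(D,8.00): a=2.7831, h=4.1538
θ=295°:   candidates: C₊=(2.8020,3.4913) cross=39.961; C₋=(3.5847,-4.7795) cross=-39.961
θ=295°:   branch + wants cross > 0 → take C=(2.8020,3.4913) (cross=39.961)
θ=295°: ex = (C−B)/|BC| = (0.4759,0.8795); ey = (-0.8795,0.4759)
θ=295°: P = B + 1.92·ex + 2.28·ey = (-0.6690,1.8674)

θ=31°: -0.03 3.36
θ=49°: -0.06 3.65
θ=275°: -0.85 1.83
θ=295°: -0.67 1.87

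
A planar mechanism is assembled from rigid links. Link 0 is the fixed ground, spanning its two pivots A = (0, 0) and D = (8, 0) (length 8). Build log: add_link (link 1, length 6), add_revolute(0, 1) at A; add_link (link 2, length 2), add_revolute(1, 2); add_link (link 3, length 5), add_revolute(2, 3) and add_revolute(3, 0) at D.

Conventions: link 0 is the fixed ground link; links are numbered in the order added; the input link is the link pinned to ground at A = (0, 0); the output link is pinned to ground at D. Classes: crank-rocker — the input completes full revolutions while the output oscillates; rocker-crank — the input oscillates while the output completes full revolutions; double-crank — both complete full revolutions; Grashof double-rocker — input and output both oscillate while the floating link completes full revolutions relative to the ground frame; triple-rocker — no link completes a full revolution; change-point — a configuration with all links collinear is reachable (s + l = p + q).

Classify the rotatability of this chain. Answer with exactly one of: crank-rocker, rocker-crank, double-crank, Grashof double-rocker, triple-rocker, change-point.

lengths: ground=8, input=6, coupler=2, output=5
sorted: s=2 (shortest), l=8 (longest), p+q=11
s + l = 10 vs p + q = 11
s + l < p + q (Grashof) with shortest = coupler link → Grashof double-rocker

Grashof double-rocker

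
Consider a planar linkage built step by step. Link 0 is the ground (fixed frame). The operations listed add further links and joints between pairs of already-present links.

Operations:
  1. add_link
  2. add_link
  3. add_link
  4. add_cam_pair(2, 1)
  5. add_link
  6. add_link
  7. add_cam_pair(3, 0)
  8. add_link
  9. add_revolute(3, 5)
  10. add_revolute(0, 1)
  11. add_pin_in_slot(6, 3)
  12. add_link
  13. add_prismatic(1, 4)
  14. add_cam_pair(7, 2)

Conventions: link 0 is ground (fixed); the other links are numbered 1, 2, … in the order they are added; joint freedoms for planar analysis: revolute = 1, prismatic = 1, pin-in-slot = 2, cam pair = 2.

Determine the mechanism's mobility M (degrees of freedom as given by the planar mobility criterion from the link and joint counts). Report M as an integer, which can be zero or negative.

ground; <1,0,0>
#1 <2,0,0>
#2 <3,0,0>
#3 <4,0,0>
C:2↔1 J2 <4,0,1>
#4 <5,0,1>
#5 <6,0,1>
C:3↔0 J2 <6,0,2>
#6 <7,0,2>
R:3↔5 J1 <7,1,2>
R:0↔1 J1 <7,2,2>
PS:6↔3 J2 <7,2,3>
#7 <8,2,3>
P:1↔4 J1 <8,3,3>
C:7↔2 J2 <8,3,4>
3×7 − 2×3 − 1×4 = 11

M = 11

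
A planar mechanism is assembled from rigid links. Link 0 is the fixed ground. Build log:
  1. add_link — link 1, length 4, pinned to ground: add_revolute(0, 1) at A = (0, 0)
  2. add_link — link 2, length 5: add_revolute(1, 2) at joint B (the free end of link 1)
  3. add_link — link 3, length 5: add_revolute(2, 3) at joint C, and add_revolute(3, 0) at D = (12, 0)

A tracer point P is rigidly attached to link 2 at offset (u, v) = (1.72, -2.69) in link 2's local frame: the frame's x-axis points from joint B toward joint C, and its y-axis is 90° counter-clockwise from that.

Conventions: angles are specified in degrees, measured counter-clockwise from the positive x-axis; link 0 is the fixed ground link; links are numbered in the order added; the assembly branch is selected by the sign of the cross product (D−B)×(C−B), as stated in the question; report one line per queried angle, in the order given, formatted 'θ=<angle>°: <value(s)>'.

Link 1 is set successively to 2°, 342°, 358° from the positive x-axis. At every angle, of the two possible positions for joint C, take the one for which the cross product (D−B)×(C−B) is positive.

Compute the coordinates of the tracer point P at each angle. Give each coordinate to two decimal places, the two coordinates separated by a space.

A=(0,0), D=(12.00,0)
θ=2°: B = A + 4.00·(cos2°, sin2°) = (3.9976, 0.1396)
θ=2°: |BD| = 8.0037
θ=2°: circle(B,5.00) ∩ circle(D,5.00): a=4.0018, h=2.9976
θ=2°:   candidates: C₊=(8.0511,3.0669) cross=23.991; C₋=(7.9465,-2.9273) cross=-23.991
θ=2°:   branch + wants cross > 0 → take C=(8.0511,3.0669) (cross=23.991)
θ=2°: ex = (C−B)/|BC| = (0.8107,0.5855); ey = (-0.5855,0.8107)
θ=2°: P = B + 1.72·ex + -2.69·ey = (6.9669,-1.0342)
θ=342°: B = A + 4.00·(cos342°, sin342°) = (3.8042, -1.2361)
θ=342°: |BD| = 8.2885
θ=342°: circle(B,5.00) ∩ circle(D,5.00): a=4.1442, h=2.7974
θ=342°:   candidates: C₊=(7.4849,2.1481) cross=23.186; C₋=(8.3193,-3.3841) cross=-23.186
θ=342°:   branch + wants cross > 0 → take C=(7.4849,2.1481) (cross=23.186)
θ=342°: ex = (C−B)/|BC| = (0.7361,0.6768); ey = (-0.6768,0.7361)
θ=342°: P = B + 1.72·ex + -2.69·ey = (6.8911,-2.0521)
θ=358°: B = A + 4.00·(cos358°, sin358°) = (3.9976, -0.1396)
θ=358°: |BD| = 8.0037
θ=358°: circle(B,5.00) ∩ circle(D,5.00): a=4.0018, h=2.9976
θ=358°:   candidates: C₊=(7.9465,2.9273) cross=23.991; C₋=(8.0511,-3.0669) cross=-23.991
θ=358°:   branch + wants cross > 0 → take C=(7.9465,2.9273) (cross=23.991)
θ=358°: ex = (C−B)/|BC| = (0.7898,0.6134); ey = (-0.6134,0.7898)
θ=358°: P = B + 1.72·ex + -2.69·ey = (7.0060,-1.2091)

θ=2°: 6.97 -1.03
θ=342°: 6.89 -2.05
θ=358°: 7.01 -1.21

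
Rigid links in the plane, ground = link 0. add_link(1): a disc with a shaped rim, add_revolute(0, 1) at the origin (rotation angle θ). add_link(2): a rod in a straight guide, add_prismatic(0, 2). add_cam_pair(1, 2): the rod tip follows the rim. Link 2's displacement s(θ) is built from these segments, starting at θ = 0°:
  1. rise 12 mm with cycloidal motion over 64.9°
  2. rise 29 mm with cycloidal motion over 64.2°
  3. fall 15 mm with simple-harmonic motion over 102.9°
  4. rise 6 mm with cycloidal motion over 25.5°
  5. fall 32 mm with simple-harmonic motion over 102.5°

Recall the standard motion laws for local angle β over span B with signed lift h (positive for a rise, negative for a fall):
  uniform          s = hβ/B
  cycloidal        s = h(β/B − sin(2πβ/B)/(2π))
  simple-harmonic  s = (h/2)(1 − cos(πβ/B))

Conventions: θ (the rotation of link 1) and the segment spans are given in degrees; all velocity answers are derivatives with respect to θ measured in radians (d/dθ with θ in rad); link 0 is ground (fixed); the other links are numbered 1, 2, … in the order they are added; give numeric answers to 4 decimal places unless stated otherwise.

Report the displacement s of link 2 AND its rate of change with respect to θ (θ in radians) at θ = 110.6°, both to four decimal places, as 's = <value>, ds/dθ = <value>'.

segment 1 (0° to 64.9°, cycloidal, h = 12) is passed completely: s = 0.0000 + (12) = 12.0000
θ = 110.6° falls in segment 2 (64.9° to 129.1°, cycloidal, h = 29): β = 110.6 − 64.9 = 45.7°, B = 64.2°; Δs = 29·(0.7118 − sin(2π·0.7118)/(2π)) = 25.1267; s = 12.0000 + 25.1267 = 37.1267
velocity in seg [64.9°–129.1°] (cycloidal), θ in radians: β = 45.7° = 0.7976 rad, B = 64.2° = 1.1205 rad; ds/dθ = (h/B)(1 − cos(2πβ/B)) = (29/1.1205)(1 − cos(2π·0.7118)) = 32.027758 mm/rad

s = 37.1267, ds/dθ = 32.0278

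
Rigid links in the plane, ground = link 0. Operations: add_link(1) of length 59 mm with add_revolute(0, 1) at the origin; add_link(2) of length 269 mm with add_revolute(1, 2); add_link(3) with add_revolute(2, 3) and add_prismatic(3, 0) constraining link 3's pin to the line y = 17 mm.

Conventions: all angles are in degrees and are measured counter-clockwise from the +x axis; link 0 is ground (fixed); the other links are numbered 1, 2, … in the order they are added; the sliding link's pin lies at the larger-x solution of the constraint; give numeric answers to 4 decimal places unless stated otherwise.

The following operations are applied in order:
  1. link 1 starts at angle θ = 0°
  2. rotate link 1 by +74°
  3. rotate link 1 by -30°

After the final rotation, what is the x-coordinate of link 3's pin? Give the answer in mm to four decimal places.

geometry: r = 59 mm, L = 269 mm, e = 17 mm; θ starts at 0°
rotate link 1 by +74°: θ ← 0° +74° = 74°
rotate link 1 by -30°: θ ← 74° -30° = 44°
crank pin P = (r cos θ, r sin θ) = (42.441048, 40.984844)
h = r sin θ − e = 40.984844 − 17 = 23.984844
x = r cos θ + √(L² − h²) = 42.441048 + 267.928586 = 310.369634

310.3696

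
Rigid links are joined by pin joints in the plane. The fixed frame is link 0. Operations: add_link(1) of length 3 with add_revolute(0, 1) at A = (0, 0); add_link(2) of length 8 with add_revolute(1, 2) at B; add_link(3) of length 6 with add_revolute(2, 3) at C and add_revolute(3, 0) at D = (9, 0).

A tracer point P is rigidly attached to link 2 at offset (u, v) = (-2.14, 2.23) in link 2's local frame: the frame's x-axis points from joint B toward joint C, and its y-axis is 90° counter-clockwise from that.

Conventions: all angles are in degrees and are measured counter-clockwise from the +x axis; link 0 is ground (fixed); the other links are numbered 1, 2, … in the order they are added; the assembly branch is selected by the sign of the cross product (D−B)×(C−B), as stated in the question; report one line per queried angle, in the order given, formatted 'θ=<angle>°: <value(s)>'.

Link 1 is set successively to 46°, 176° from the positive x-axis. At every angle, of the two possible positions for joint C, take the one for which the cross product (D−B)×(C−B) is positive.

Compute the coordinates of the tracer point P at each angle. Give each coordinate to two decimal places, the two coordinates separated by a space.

A=(0,0), D=(9.00,0)
θ=46°: B = A + 3.00·(cos46°, sin46°) = (2.0840, 2.1580)
θ=46°: |BD| = 7.2449
θ=46°: circle(B,8.00) ∩ circle(D,6.00): a=5.5548, h=5.7571
θ=46°:   candidates: C₊=(9.1015,5.9991) cross=41.709; C₋=(5.6718,-4.9923) cross=-41.709
θ=46°:   branch + wants cross > 0 → take C=(9.1015,5.9991) (cross=41.709)
θ=46°: ex = (C−B)/|BC| = (0.8772,0.4801); ey = (-0.4801,0.8772)
θ=46°: P = B + -2.14·ex + 2.23·ey = (-0.8639,3.0867)
θ=176°: B = A + 3.00·(cos176°, sin176°) = (-2.9927, 0.2093)
θ=176°: |BD| = 11.9945
θ=176°: circle(B,8.00) ∩ circle(D,6.00): a=7.1645, h=3.5596
θ=176°:   candidates: C₊=(4.2328,3.6433) cross=42.695; C₋=(4.1086,-3.4748) cross=-42.695
θ=176°:   branch + wants cross > 0 → take C=(4.2328,3.6433) (cross=42.695)
θ=176°: ex = (C−B)/|BC| = (0.9032,0.4293); ey = (-0.4293,0.9032)
θ=176°: P = B + -2.14·ex + 2.23·ey = (-5.8827,1.3048)

θ=46°: -0.86 3.09
θ=176°: -5.88 1.30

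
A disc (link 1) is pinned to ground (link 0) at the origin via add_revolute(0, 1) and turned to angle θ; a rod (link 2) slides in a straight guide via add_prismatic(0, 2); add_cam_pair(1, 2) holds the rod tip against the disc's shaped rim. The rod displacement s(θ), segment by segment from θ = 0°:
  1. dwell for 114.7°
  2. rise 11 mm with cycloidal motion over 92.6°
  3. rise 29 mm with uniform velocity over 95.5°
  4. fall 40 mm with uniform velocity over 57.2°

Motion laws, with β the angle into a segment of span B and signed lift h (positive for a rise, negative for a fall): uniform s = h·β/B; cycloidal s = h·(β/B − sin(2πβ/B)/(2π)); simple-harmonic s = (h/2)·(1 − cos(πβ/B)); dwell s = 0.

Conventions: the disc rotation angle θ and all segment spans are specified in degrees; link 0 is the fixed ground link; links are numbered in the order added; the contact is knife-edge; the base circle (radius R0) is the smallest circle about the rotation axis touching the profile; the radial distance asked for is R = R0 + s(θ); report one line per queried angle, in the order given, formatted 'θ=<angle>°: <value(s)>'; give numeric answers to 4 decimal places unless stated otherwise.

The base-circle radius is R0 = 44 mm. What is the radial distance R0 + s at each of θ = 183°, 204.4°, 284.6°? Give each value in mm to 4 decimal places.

segment 1 (0° to 114.7°, dwell): s unchanged at 0.0000
θ = 183° falls in segment 2 (114.7° to 207.3°, cycloidal, h = 11): β = 183 − 114.7 = 68.3°, B = 92.6°; Δs = 11·(0.7376 − sin(2π·0.7376)/(2π)) = 9.8588; s = 0.0000 + 9.8588 = 9.8588
θ = 204.4° falls in segment 2 (114.7° to 207.3°, cycloidal, h = 11): β = 204.4 − 114.7 = 89.7°, B = 92.6°; Δs = 11·(0.9687 − sin(2π·0.9687)/(2π)) = 10.9978; s = 0.0000 + 10.9978 = 10.9978
segment 2 (114.7° to 207.3°, cycloidal, h = 11) is passed completely: s = 0.0000 + (11) = 11.0000
θ = 284.6° falls in segment 3 (207.3° to 302.8°, uniform, h = 29): β = 284.6 − 207.3 = 77.3°, B = 95.5°; Δs = 29·77.3/95.5 = 23.4733; s = 11.0000 + 23.4733 = 34.4733
θ=183°: R = R0 + s = 44 + 9.8588 = 53.8588
θ=204.4°: R = R0 + s = 44 + 10.9978 = 54.9978
θ=284.6°: R = R0 + s = 44 + 34.4733 = 78.4733

θ=183°: 53.8588
θ=204.4°: 54.9978
θ=284.6°: 78.4733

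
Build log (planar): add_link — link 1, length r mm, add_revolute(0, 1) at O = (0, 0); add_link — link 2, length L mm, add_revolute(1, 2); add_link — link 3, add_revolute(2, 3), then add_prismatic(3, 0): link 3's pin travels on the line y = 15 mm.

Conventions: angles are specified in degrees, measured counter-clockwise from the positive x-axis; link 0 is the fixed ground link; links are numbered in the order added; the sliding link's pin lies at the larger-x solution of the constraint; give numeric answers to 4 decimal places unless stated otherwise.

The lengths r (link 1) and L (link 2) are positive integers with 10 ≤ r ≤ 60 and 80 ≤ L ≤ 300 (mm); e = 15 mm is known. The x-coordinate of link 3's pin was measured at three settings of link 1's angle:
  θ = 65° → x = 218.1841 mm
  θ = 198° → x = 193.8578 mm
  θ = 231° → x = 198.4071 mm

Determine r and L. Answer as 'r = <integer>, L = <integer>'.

constraint per measurement: (x − r cos θ)² + (r sin θ − e)² = L²
subtracting the θ₁ and θ₂ equations cancels the r² and L² terms:
r = (x₁² − x₂²) / (2[(x₁cos θ₁ + e sin θ₁) − (x₂cos θ₂ + e sin θ₂)]) = 17.0000 → r = 17
L² = (x₁ − r cos θ₁)² + (r sin θ₁ − e)² = 44520.9926 → L = 211.0000 → L = 211
check at θ₃=231°: x = 198.4071 (printed 198.4071) ✓

r = 17, L = 211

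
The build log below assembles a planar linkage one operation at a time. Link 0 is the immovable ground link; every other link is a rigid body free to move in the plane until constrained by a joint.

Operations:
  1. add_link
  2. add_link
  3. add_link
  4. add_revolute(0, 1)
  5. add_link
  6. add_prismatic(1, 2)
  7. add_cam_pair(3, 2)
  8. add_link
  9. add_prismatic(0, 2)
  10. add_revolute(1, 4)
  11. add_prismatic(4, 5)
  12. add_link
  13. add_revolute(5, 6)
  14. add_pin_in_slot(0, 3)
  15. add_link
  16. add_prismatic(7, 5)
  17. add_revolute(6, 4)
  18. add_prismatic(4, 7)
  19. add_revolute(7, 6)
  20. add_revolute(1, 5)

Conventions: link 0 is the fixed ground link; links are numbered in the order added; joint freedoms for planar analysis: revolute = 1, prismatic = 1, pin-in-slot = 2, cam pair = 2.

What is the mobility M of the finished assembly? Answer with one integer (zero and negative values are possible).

ground; <1,0,0>
#1 <2,0,0>
#2 <3,0,0>
#3 <4,0,0>
R:0↔1 J1 <4,1,0>
#4 <5,1,0>
P:1↔2 J1 <5,2,0>
C:3↔2 J2 <5,2,1>
#5 <6,2,1>
P:0↔2 J1 <6,3,1>
R:1↔4 J1 <6,4,1>
P:4↔5 J1 <6,5,1>
#6 <7,5,1>
R:5↔6 J1 <7,6,1>
PS:0↔3 J2 <7,6,2>
#7 <8,6,2>
P:7↔5 J1 <8,7,2>
R:6↔4 J1 <8,8,2>
P:4↔7 J1 <8,9,2>
R:7↔6 J1 <8,10,2>
R:1↔5 J1 <8,11,2>
3×7 − 2×11 − 1×2 = -3

M = -3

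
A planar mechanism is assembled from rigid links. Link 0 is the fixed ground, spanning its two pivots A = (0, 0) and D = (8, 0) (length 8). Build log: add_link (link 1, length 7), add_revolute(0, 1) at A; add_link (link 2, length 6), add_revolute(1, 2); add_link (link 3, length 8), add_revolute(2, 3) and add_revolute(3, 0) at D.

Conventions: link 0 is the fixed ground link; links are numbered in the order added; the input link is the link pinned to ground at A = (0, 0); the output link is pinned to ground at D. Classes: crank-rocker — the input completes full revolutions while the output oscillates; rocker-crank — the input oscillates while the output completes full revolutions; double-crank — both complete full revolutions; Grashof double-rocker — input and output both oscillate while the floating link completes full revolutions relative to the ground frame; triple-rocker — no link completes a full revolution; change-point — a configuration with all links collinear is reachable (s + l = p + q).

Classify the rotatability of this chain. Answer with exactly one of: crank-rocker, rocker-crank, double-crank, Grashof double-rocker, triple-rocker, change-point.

lengths: ground=8, input=7, coupler=6, output=8
sorted: s=6 (shortest), l=8 (longest), p+q=15
s + l = 14 vs p + q = 15
s + l < p + q (Grashof) with shortest = coupler link → Grashof double-rocker

Grashof double-rocker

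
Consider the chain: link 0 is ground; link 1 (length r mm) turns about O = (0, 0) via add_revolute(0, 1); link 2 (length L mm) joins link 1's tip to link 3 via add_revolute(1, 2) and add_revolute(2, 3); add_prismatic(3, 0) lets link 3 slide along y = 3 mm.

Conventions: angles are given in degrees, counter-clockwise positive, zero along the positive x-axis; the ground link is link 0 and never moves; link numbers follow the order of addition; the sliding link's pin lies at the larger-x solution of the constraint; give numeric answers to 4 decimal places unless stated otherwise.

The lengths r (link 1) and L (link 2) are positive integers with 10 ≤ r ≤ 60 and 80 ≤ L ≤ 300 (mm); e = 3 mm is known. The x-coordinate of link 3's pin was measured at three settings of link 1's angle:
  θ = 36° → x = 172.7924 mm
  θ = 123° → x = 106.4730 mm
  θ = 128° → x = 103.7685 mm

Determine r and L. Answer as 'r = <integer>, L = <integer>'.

constraint per measurement: (x − r cos θ)² + (r sin θ − e)² = L²
subtracting the θ₁ and θ₂ equations cancels the r² and L² terms:
r = (x₁² − x₂²) / (2[(x₁cos θ₁ + e sin θ₁) − (x₂cos θ₂ + e sin θ₂)]) = 47.0000 → r = 47
L² = (x₁ − r cos θ₁)² + (r sin θ₁ − e)² = 18769.0112 → L = 137.0000 → L = 137
check at θ₃=128°: x = 103.7685 (printed 103.7685) ✓

r = 47, L = 137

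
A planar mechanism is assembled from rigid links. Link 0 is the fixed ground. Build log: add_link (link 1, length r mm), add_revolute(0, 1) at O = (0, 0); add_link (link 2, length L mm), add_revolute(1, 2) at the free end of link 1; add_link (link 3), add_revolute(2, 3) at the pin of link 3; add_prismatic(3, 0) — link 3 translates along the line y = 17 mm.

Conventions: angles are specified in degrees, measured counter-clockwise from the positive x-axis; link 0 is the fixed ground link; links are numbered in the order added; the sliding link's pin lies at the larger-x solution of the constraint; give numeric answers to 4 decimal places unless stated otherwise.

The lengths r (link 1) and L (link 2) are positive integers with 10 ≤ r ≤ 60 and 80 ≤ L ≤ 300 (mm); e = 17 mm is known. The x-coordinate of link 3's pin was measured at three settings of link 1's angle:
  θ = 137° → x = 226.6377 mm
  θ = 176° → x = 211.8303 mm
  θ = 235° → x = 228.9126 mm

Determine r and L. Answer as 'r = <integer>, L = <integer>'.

constraint per measurement: (x − r cos θ)² + (r sin θ − e)² = L²
subtracting the θ₁ and θ₂ equations cancels the r² and L² terms:
r = (x₁² − x₂²) / (2[(x₁cos θ₁ + e sin θ₁) − (x₂cos θ₂ + e sin θ₂)]) = 58.0004 → r = 58
L² = (x₁ − r cos θ₁)² + (r sin θ₁ − e)² = 72900.0155 → L = 270.0000 → L = 270
check at θ₃=235°: x = 228.9126 (printed 228.9126) ✓

r = 58, L = 270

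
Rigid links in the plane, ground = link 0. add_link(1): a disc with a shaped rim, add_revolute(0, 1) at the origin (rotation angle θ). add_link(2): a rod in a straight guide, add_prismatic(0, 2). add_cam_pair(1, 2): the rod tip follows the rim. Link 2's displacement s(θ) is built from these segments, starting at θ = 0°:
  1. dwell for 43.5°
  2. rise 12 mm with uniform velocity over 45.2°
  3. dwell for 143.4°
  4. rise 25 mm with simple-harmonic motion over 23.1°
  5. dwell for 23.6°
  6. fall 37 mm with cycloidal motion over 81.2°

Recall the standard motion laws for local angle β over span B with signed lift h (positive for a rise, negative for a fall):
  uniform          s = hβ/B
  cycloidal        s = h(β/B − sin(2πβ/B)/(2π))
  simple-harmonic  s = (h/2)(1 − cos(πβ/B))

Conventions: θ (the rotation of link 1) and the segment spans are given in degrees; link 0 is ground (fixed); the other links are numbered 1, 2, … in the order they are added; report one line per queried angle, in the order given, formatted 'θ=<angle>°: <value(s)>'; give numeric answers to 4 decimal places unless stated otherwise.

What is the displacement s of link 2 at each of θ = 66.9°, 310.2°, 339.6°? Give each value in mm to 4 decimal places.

segment 1 (0° to 43.5°, dwell): s unchanged at 0.0000
θ = 66.9° falls in segment 2 (43.5° to 88.7°, uniform, h = 12): β = 66.9 − 43.5 = 23.4°, B = 45.2°; Δs = 12·23.4/45.2 = 6.2124; s = 0.0000 + 6.2124 = 6.2124
segment 2 (43.5° to 88.7°, uniform, h = 12) is passed completely: s = 0.0000 + (12) = 12.0000
segment 3 (88.7° to 232.1°, dwell): s unchanged at 12.0000
segment 4 (232.1° to 255.2°, simple-harmonic, h = 25) is passed completely: s = 12.0000 + (25) = 37.0000
segment 5 (255.2° to 278.8°, dwell): s unchanged at 37.0000
θ = 310.2° falls in segment 6 (278.8° to 360°, cycloidal, h = -37): β = 310.2 − 278.8 = 31.4°, B = 81.2°; Δs = -37·(0.3867 − sin(2π·0.3867)/(2π)) = -10.4610; s = 37.0000 − 10.4610 = 26.5390
θ = 339.6° falls in segment 6 (278.8° to 360°, cycloidal, h = -37): β = 339.6 − 278.8 = 60.8°, B = 81.2°; Δs = -37·(0.7488 − sin(2π·0.7488)/(2π)) = -33.5930; s = 37.0000 − 33.5930 = 3.4070

θ=66.9°: 6.2124
θ=310.2°: 26.5390
θ=339.6°: 3.4070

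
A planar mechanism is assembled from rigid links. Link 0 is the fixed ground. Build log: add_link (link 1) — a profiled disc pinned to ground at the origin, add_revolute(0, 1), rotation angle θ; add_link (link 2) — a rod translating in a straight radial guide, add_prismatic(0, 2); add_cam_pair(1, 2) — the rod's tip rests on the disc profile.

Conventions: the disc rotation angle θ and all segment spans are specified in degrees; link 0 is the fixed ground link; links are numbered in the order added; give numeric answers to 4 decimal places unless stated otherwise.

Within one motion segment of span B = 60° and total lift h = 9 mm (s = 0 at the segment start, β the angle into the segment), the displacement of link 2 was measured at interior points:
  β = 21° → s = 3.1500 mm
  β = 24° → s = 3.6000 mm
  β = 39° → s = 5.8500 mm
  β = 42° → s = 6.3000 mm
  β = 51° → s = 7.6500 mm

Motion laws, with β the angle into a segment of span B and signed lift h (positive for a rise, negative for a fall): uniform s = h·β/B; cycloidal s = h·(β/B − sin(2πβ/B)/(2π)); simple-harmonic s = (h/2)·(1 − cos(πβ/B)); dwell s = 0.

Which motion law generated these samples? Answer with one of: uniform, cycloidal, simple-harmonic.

candidates at β/B = r: uniform s = h·r (linear in β); cycloidal s = h·(r − sin(2πr)/(2π)); simple-harmonic s = (h/2)(1 − cos(πr))
β=21°: printed 3.1500 | uniform 3.1500, cycloidal 1.9912, simple-harmonic 2.4570
β=24°: printed 3.6000 | uniform 3.6000, cycloidal 2.7581, simple-harmonic 3.1094
β=39°: printed 5.8500 | uniform 5.8500, cycloidal 7.0088, simple-harmonic 6.5430
β=42°: printed 6.3000 | uniform 6.3000, cycloidal 7.6623, simple-harmonic 7.1450
β=51°: printed 7.6500 | uniform 7.6500, cycloidal 8.8088, simple-harmonic 8.5095
only one law matches every sample → uniform

uniform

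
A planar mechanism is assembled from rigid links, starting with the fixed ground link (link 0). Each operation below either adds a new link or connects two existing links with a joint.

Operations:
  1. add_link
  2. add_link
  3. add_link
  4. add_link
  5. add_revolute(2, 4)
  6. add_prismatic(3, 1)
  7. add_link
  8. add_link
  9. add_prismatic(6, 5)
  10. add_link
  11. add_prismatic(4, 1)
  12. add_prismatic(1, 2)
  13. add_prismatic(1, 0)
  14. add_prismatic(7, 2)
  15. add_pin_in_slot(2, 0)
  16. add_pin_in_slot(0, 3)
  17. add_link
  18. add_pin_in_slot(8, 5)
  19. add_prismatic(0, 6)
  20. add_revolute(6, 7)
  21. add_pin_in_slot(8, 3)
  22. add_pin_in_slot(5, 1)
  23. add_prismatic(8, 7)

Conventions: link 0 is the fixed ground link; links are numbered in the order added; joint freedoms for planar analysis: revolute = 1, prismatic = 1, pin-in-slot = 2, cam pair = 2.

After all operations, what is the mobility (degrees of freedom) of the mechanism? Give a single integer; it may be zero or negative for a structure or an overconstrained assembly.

L=1 J1=0 J2=0
add link → L=2 J1=0 J2=0
add link → L=3 J1=0 J2=0
add link → L=4 J1=0 J2=0
add link → L=5 J1=0 J2=0
R@2,4 dof=1 J1 → L=5 J1=1 J2=0
P@3,1 dof=1 J1 → L=5 J1=2 J2=0
add link → L=6 J1=2 J2=0
add link → L=7 J1=2 J2=0
P@6,5 dof=1 J1 → L=7 J1=3 J2=0
add link → L=8 J1=3 J2=0
P@4,1 dof=1 J1 → L=8 J1=4 J2=0
P@1,2 dof=1 J1 → L=8 J1=5 J2=0
P@1,0 dof=1 J1 → L=8 J1=6 J2=0
P@7,2 dof=1 J1 → L=8 J1=7 J2=0
PS@2,0 dof=2 J2 → L=8 J1=7 J2=1
PS@0,3 dof=2 J2 → L=8 J1=7 J2=2
add link → L=9 J1=7 J2=2
PS@8,5 dof=2 J2 → L=9 J1=7 J2=3
P@0,6 dof=1 J1 → L=9 J1=8 J2=3
R@6,7 dof=1 J1 → L=9 J1=9 J2=3
PS@8,3 dof=2 J2 → L=9 J1=9 J2=4
PS@5,1 dof=2 J2 → L=9 J1=9 J2=5
P@8,7 dof=1 J1 → L=9 J1=10 J2=5
M=3(L−1)−2J1−J2=3·8−2·10−5=-1

M = -1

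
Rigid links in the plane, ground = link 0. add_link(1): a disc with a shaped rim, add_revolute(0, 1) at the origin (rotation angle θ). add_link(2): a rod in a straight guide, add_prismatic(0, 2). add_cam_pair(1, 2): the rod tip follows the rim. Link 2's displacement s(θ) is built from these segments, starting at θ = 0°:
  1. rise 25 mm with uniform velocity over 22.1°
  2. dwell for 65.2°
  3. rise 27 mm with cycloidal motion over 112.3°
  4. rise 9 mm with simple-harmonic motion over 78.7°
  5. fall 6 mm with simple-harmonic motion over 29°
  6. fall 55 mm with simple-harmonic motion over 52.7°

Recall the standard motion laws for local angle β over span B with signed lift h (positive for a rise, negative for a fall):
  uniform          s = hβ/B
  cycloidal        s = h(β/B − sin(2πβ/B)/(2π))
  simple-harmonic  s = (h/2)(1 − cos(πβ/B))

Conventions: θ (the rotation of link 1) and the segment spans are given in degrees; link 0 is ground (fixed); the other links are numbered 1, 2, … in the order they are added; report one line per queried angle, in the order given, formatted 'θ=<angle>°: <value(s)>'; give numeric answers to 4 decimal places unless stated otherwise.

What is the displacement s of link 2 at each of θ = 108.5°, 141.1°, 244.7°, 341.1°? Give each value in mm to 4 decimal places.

segment 1 (0° to 22.1°, uniform, h = 25) is passed completely: s = 0.0000 + (25) = 25.0000
segment 2 (22.1° to 87.3°, dwell): s unchanged at 25.0000
θ = 108.5° falls in segment 3 (87.3° to 199.6°, cycloidal, h = 27): β = 108.5 − 87.3 = 21.2°, B = 112.3°; Δs = 27·(0.1888 − sin(2π·0.1888)/(2π)) = 1.1139; s = 25.0000 + 1.1139 = 26.1139
θ = 141.1° falls in segment 3 (87.3° to 199.6°, cycloidal, h = 27): β = 141.1 − 87.3 = 53.8°, B = 112.3°; Δs = 27·(0.4791 − sin(2π·0.4791)/(2π)) = 12.3716; s = 25.0000 + 12.3716 = 37.3716
segment 3 (87.3° to 199.6°, cycloidal, h = 27) is passed completely: s = 25.0000 + (27) = 52.0000
θ = 244.7° falls in segment 4 (199.6° to 278.3°, simple-harmonic, h = 9): β = 244.7 − 199.6 = 45.1°, B = 78.7°; Δs = 9/2·(1 − cos(π·0.5731)) = 5.5238; s = 52.0000 + 5.5238 = 57.5238
segment 4 (199.6° to 278.3°, simple-harmonic, h = 9) is passed completely: s = 52.0000 + (9) = 61.0000
segment 5 (278.3° to 307.3°, simple-harmonic, h = -6) is passed completely: s = 61.0000 + (-6) = 55.0000
θ = 341.1° falls in segment 6 (307.3° to 360°, simple-harmonic, h = -55): β = 341.1 − 307.3 = 33.8°, B = 52.7°; Δs = -55/2·(1 − cos(π·0.6414)) = -39.3156; s = 55.0000 − 39.3156 = 15.6844

θ=108.5°: 26.1139
θ=141.1°: 37.3716
θ=244.7°: 57.5238
θ=341.1°: 15.6844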